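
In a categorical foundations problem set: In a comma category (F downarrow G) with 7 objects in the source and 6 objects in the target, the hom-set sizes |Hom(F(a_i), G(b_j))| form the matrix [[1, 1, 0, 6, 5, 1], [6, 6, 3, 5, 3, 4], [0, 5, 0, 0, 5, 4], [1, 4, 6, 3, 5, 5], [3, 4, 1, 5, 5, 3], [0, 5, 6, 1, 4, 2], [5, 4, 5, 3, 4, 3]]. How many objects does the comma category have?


Objects of (F downarrow G) are triples (a, b, h: F(a)->G(b)).
The count equals the sum of all entries in the hom-matrix.
sum(row 0) = 14
sum(row 1) = 27
sum(row 2) = 14
sum(row 3) = 24
sum(row 4) = 21
sum(row 5) = 18
sum(row 6) = 24
Grand total = 142

142


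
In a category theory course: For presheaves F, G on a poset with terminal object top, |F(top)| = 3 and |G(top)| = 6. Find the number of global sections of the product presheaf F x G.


Global sections of a presheaf on a poset with terminal top satisfy
Gamma(H) ~ H(top). Presheaves admit pointwise products, so
(F x G)(top) = F(top) x G(top) (Cartesian product).
|Gamma(F x G)| = |F(top)| * |G(top)| = 3 * 6 = 18.

18


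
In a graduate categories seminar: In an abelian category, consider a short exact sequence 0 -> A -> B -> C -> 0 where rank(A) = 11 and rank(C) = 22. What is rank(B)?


For a short exact sequence 0 -> A -> B -> C -> 0,
rank is additive: rank(B) = rank(A) + rank(C).
rank(B) = 11 + 22 = 33

33


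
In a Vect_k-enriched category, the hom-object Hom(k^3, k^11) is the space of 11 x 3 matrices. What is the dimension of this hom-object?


In Vect-enriched categories, Hom(k^n, k^m) is the space of m x n matrices.
dim(Hom(k^3, k^11)) = 11 * 3 = 33

33


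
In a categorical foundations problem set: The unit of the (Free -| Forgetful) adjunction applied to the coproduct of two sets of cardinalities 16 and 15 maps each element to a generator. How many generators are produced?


The unit eta_X: X -> U(F(X)) of the Free-Forgetful adjunction
maps each element of X to a generator of F(X). For X = S + T (disjoint
union in Set), |S + T| = |S| + |T|.
Total mappings = 16 + 15 = 31.

31


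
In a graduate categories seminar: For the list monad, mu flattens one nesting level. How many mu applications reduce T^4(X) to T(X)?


Each application of mu: T^2 -> T removes one layer of nesting.
Starting at depth 4 (i.e., T^4(X)), we need to reach T(X).
Number of mu applications = 4 - 1 = 3

3


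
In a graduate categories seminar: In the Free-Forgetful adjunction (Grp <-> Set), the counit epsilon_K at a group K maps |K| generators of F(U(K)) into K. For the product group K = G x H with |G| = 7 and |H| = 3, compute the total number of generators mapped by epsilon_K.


The counit epsilon_K: F(U(K)) -> K of the Free-Forgetful adjunction
maps |K| generators of F(U(K)) into K. For K = G x H (the product group),
|G x H| = |G| * |H|.
Total generators mapped = 7 * 3 = 21.

21


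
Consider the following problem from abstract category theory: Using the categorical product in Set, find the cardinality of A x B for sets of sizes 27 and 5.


In Set, the product A x B is the Cartesian product.
By the universal property, |A x B| = |A| * |B|.
|A x B| = 27 * 5 = 135

135


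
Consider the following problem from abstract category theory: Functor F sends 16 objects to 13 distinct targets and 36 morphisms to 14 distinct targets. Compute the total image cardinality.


The image of F consists of distinct objects and distinct morphisms.
|Im(F)| on objects = 13
|Im(F)| on morphisms = 14
Total image cardinality = 13 + 14 = 27

27


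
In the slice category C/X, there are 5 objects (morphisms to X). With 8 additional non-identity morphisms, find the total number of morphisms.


In the slice category C/X, objects are morphisms to X.
Identity morphisms: 5 (one per object of C/X).
Non-identity morphisms: 8.
Total = 5 + 8 = 13

13


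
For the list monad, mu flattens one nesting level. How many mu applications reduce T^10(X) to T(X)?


Each application of mu: T^2 -> T removes one layer of nesting.
Starting at depth 10 (i.e., T^10(X)), we need to reach T(X).
Number of mu applications = 10 - 1 = 9

9


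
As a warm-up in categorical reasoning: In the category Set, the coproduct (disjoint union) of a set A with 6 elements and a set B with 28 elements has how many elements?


In Set, the coproduct A + B is the disjoint union.
|A + B| = |A| + |B| = 6 + 28 = 34

34


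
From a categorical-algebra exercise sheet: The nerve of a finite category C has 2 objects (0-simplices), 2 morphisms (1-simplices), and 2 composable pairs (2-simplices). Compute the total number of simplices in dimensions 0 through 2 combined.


The 2-skeleton of the nerve N(C) consists of simplices in dimensions 0, 1, 2:
  |N(C)_0| = 2 (objects)
  |N(C)_1| = 2 (morphisms)
  |N(C)_2| = 2 (composable pairs)
Total = 2 + 2 + 2 = 6

6


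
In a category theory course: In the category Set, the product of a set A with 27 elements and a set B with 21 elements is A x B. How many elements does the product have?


In Set, the product A x B is the Cartesian product.
By the universal property, |A x B| = |A| * |B|.
|A x B| = 27 * 21 = 567

567


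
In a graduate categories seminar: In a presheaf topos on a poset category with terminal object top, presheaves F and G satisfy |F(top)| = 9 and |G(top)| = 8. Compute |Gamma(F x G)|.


Global sections of a presheaf on a poset with terminal top satisfy
Gamma(H) ~ H(top). Presheaves admit pointwise products, so
(F x G)(top) = F(top) x G(top) (Cartesian product).
|Gamma(F x G)| = |F(top)| * |G(top)| = 9 * 8 = 72.

72


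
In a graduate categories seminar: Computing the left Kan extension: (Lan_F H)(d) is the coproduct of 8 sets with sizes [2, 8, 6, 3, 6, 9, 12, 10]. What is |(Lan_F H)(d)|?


Pointwise, the left Kan extension (Lan_F H)(d) is the colimit, indexed
by the comma category (F downarrow d), of H composed with the
projection (F downarrow d) -> C. Here that colimit is given
as a coproduct (disjoint union) of sets, so its cardinality is the
sum of the sizes of the summands.
Coproduct of sets with sizes: 2 + 8 + 6 + 3 + 6 + 9 + 12 + 10
= 56

56


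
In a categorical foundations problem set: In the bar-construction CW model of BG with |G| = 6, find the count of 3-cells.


In the bar-construction CW model of BG, the n-cells are indexed by
n-tuples [g_1|...|g_n] of non-identity elements of G (degenerate
simplices with some g_i = e do not contribute cells), so there are
(|G| - 1)^n n-cells.
For dim = 3 with |G| = 6:
cells = (6 - 1)^3 = 5^3 = 125

125


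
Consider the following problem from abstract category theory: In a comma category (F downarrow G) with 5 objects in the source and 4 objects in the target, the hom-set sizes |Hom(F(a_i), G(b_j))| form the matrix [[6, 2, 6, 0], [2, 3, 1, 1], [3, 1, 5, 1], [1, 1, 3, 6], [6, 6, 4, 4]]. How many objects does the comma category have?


Objects of (F downarrow G) are triples (a, b, h: F(a)->G(b)).
The count equals the sum of all entries in the hom-matrix.
sum(row 0) = 14
sum(row 1) = 7
sum(row 2) = 10
sum(row 3) = 11
sum(row 4) = 20
Grand total = 62

62


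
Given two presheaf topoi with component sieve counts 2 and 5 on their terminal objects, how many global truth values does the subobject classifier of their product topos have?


In a product of presheaf topoi E_1 x E_2, the subobject classifier
is Omega = Omega_1 x Omega_2 (componentwise), so
|Omega(top)| = |Omega_1(top_1)| * |Omega_2(top_2)|.
= 2 * 5 = 10.

10


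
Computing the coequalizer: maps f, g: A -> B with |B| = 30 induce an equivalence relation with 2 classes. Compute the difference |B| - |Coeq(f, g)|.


The coequalizer Coeq(f, g) = B / ~ has one element per equivalence class.
|B| = 30, |Coeq(f, g)| = 2.
|B| - |Coeq(f, g)| = 30 - 2 = 28.

28


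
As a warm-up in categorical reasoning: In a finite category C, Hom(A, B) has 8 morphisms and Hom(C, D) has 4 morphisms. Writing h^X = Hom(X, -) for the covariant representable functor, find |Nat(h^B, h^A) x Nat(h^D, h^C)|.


By the Yoneda lemma, Nat(h^B, h^A) is isomorphic to Hom(A, B),
so |Nat(h^B, h^A)| = |Hom(A, B)| and |Nat(h^D, h^C)| = |Hom(C, D)|.
|Hom(A, B)| = 8, |Hom(C, D)| = 4.
|Nat(h^B, h^A) x Nat(h^D, h^C)| = 8 * 4 = 32

32


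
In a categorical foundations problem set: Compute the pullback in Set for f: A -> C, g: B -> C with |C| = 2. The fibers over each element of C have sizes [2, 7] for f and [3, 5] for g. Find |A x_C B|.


The pullback A x_C B consists of pairs (a, b) with f(a) = g(b).
For each element c in C, the fiber product has |f^-1(c)| * |g^-1(c)| elements.
Summing over C: 2 * 3 + 7 * 5
= 6 + 35 = 41

41


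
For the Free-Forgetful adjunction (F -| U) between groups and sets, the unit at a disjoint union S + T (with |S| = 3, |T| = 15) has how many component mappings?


The unit eta_X: X -> U(F(X)) of the Free-Forgetful adjunction
maps each element of X to a generator of F(X). For X = S + T (disjoint
union in Set), |S + T| = |S| + |T|.
Total mappings = 3 + 15 = 18.

18


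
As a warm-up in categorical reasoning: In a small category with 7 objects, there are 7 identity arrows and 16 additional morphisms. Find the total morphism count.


Each object has an identity morphism, giving 7 identities.
Adding the 16 non-identity morphisms:
Total = 7 + 16 = 23

23


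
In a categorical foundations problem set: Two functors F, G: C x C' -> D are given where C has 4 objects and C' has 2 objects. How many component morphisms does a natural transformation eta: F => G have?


A natural transformation eta: F => G assigns one component morphism per
object of the domain category.
The domain is the product category C x C', so
|Ob(C x C')| = |Ob(C)| * |Ob(C')| = 4 * 2 = 8.
Therefore eta has 8 component morphisms.

8


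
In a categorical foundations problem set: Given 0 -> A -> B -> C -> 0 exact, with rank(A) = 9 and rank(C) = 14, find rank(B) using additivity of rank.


For a short exact sequence 0 -> A -> B -> C -> 0,
rank is additive: rank(B) = rank(A) + rank(C).
rank(B) = 9 + 14 = 23

23


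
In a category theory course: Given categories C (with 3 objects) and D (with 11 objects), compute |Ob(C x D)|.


The product category C x D has objects that are pairs (c, d).
Number of pairs = |Ob(C)| * |Ob(D)| = 3 * 11 = 33

33


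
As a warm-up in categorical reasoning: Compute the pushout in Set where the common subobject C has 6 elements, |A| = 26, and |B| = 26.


The pushout A +_C B identifies the images of C in A and B.
|A +_C B| = |A| + |B| - |C| (for injections).
= 26 + 26 - 6 = 46

46


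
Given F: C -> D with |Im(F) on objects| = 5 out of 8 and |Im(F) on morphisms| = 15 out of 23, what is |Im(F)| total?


The image of F consists of distinct objects and distinct morphisms.
|Im(F)| on objects = 5
|Im(F)| on morphisms = 15
Total image cardinality = 5 + 15 = 20

20


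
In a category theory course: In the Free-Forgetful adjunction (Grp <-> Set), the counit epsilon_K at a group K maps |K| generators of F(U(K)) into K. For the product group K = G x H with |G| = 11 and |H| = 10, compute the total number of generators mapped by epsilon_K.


The counit epsilon_K: F(U(K)) -> K of the Free-Forgetful adjunction
maps |K| generators of F(U(K)) into K. For K = G x H (the product group),
|G x H| = |G| * |H|.
Total generators mapped = 11 * 10 = 110.

110


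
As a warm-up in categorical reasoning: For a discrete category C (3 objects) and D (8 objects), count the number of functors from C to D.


A functor from a discrete category C to D is determined by
where each object maps. Each of the 3 objects of C can map
to any of the 8 objects of D independently.
Number of functors = 8^3 = 512

512


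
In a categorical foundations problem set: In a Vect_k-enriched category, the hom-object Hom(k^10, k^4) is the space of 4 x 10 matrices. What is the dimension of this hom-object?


In Vect-enriched categories, Hom(k^n, k^m) is the space of m x n matrices.
dim(Hom(k^10, k^4)) = 4 * 10 = 40

40


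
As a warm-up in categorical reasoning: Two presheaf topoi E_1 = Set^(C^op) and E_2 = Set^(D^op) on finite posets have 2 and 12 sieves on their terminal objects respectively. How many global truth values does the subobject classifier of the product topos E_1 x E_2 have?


In a product of presheaf topoi E_1 x E_2, the subobject classifier
is Omega = Omega_1 x Omega_2 (componentwise), so
|Omega(top)| = |Omega_1(top_1)| * |Omega_2(top_2)|.
= 2 * 12 = 24.

24


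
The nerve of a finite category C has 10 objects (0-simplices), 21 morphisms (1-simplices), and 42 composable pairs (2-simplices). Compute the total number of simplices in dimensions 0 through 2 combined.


The 2-skeleton of the nerve N(C) consists of simplices in dimensions 0, 1, 2:
  |N(C)_0| = 10 (objects)
  |N(C)_1| = 21 (morphisms)
  |N(C)_2| = 42 (composable pairs)
Total = 10 + 21 + 42 = 73

73


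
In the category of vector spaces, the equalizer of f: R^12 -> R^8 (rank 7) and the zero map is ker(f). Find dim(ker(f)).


The equalizer of f and the zero map is ker(f).
By the rank-nullity theorem: dim(ker(f)) = dim(domain) - rank(f).
dim(ker(f)) = 12 - 7 = 5

5


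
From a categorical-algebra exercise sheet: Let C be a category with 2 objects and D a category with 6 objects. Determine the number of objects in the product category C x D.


The product category C x D has objects that are pairs (c, d).
Number of pairs = |Ob(C)| * |Ob(D)| = 2 * 6 = 12

12


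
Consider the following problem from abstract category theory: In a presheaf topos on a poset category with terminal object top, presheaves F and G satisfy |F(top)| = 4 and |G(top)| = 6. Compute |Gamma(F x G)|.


Global sections of a presheaf on a poset with terminal top satisfy
Gamma(H) ~ H(top). Presheaves admit pointwise products, so
(F x G)(top) = F(top) x G(top) (Cartesian product).
|Gamma(F x G)| = |F(top)| * |G(top)| = 4 * 6 = 24.

24


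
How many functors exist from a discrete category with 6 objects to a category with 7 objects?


A functor from a discrete category C to D is determined by
where each object maps. Each of the 6 objects of C can map
to any of the 7 objects of D independently.
Number of functors = 7^6 = 117649

117649


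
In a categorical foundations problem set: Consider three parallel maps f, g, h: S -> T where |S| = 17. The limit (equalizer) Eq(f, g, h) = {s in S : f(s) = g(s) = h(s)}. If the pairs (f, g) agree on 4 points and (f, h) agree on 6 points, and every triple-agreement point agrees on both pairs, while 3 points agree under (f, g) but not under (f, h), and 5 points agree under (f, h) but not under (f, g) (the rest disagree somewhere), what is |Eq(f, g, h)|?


Eq(f, g, h) is the triple-agreement set: points in S where all three
maps take the same value. Using inclusion-exclusion on the pairwise data:
Pair (f, g) agrees on 4 points; pair (f, h) on 6 points.
Points agreeing under (f, g) but not (f, h) = 3; under (f, h) but not (f, g) = 5.
Triple-agreement = agreement-in-(f, g) minus points that agree under (f, g) but not (f, h):
|Eq(f, g, h)| = 4 - 3 = 1
(cross-check via (f, h): 6 - 5 = 1.)

1


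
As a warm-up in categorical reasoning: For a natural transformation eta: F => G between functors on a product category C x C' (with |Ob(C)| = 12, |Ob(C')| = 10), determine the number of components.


A natural transformation eta: F => G assigns one component morphism per
object of the domain category.
The domain is the product category C x C', so
|Ob(C x C')| = |Ob(C)| * |Ob(C')| = 12 * 10 = 120.
Therefore eta has 120 component morphisms.

120


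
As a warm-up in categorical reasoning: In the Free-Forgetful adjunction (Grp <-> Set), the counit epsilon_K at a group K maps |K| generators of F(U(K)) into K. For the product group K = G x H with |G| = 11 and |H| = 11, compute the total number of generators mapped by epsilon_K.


The counit epsilon_K: F(U(K)) -> K of the Free-Forgetful adjunction
maps |K| generators of F(U(K)) into K. For K = G x H (the product group),
|G x H| = |G| * |H|.
Total generators mapped = 11 * 11 = 121.

121


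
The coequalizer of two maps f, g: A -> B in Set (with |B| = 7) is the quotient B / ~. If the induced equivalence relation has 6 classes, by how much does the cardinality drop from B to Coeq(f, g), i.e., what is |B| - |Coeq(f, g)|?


The coequalizer Coeq(f, g) = B / ~ has one element per equivalence class.
|B| = 7, |Coeq(f, g)| = 6.
|B| - |Coeq(f, g)| = 7 - 6 = 1.

1


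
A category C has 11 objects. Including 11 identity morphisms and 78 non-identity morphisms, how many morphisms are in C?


Each object has an identity morphism, giving 11 identities.
Adding the 78 non-identity morphisms:
Total = 11 + 78 = 89

89


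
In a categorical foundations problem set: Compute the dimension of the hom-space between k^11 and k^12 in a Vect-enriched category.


In Vect-enriched categories, Hom(k^n, k^m) is the space of m x n matrices.
dim(Hom(k^11, k^12)) = 12 * 11 = 132

132


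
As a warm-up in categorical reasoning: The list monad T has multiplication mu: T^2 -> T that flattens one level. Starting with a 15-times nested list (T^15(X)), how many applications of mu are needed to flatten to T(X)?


Each application of mu: T^2 -> T removes one layer of nesting.
Starting at depth 15 (i.e., T^15(X)), we need to reach T(X).
Number of mu applications = 15 - 1 = 14

14


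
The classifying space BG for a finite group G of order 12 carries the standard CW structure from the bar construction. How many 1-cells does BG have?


In the bar-construction CW model of BG, the n-cells are indexed by
n-tuples [g_1|...|g_n] of non-identity elements of G (degenerate
simplices with some g_i = e do not contribute cells), so there are
(|G| - 1)^n n-cells.
For dim = 1 with |G| = 12:
cells = (12 - 1)^1 = 11^1 = 11

11


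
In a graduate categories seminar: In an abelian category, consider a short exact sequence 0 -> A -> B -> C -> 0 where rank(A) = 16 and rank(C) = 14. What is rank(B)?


For a short exact sequence 0 -> A -> B -> C -> 0,
rank is additive: rank(B) = rank(A) + rank(C).
rank(B) = 16 + 14 = 30

30


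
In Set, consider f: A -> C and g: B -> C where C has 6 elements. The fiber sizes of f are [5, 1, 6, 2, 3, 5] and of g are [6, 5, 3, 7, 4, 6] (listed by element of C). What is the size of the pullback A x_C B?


The pullback A x_C B consists of pairs (a, b) with f(a) = g(b).
For each element c in C, the fiber product has |f^-1(c)| * |g^-1(c)| elements.
Summing over C: 5 * 6 + 1 * 5 + 6 * 3 + 2 * 7 + 3 * 4 + 5 * 6
= 30 + 5 + 18 + 14 + 12 + 30 = 109

109


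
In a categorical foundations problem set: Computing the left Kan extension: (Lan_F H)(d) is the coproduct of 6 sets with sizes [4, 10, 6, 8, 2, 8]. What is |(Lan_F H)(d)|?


Pointwise, the left Kan extension (Lan_F H)(d) is the colimit, indexed
by the comma category (F downarrow d), of H composed with the
projection (F downarrow d) -> C. Here that colimit is given
as a coproduct (disjoint union) of sets, so its cardinality is the
sum of the sizes of the summands.
Coproduct of sets with sizes: 4 + 10 + 6 + 8 + 2 + 8
= 38

38


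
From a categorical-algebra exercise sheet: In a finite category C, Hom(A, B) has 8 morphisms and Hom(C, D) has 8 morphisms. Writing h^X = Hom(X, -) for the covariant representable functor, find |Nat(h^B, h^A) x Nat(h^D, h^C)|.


By the Yoneda lemma, Nat(h^B, h^A) is isomorphic to Hom(A, B),
so |Nat(h^B, h^A)| = |Hom(A, B)| and |Nat(h^D, h^C)| = |Hom(C, D)|.
|Hom(A, B)| = 8, |Hom(C, D)| = 8.
|Nat(h^B, h^A) x Nat(h^D, h^C)| = 8 * 8 = 64

64


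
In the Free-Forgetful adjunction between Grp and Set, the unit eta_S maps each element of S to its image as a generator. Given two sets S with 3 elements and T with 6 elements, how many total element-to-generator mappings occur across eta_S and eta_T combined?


The unit eta_X: X -> U(F(X)) of the Free-Forgetful adjunction
maps each element of X to a generator of F(X). For X = S + T (disjoint
union in Set), |S + T| = |S| + |T|.
Total mappings = 3 + 6 = 9.

9


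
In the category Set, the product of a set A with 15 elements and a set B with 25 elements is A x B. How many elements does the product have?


In Set, the product A x B is the Cartesian product.
By the universal property, |A x B| = |A| * |B|.
|A x B| = 15 * 25 = 375

375


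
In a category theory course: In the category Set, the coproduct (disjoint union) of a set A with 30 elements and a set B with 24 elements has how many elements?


In Set, the coproduct A + B is the disjoint union.
|A + B| = |A| + |B| = 30 + 24 = 54

54


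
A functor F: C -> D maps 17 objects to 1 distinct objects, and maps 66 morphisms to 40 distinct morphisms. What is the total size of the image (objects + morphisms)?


The image of F consists of distinct objects and distinct morphisms.
|Im(F)| on objects = 1
|Im(F)| on morphisms = 40
Total image cardinality = 1 + 40 = 41

41


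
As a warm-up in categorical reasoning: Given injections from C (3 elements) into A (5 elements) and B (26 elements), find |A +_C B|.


The pushout A +_C B identifies the images of C in A and B.
|A +_C B| = |A| + |B| - |C| (for injections).
= 5 + 26 - 3 = 28

28


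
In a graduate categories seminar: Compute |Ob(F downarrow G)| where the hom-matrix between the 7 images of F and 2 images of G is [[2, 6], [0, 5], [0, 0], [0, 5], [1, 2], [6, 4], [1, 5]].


Objects of (F downarrow G) are triples (a, b, h: F(a)->G(b)).
The count equals the sum of all entries in the hom-matrix.
sum(row 0) = 8
sum(row 1) = 5
sum(row 2) = 0
sum(row 3) = 5
sum(row 4) = 3
sum(row 5) = 10
sum(row 6) = 6
Grand total = 37

37


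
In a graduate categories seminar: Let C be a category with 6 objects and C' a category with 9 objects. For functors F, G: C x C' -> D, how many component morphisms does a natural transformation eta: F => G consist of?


A natural transformation eta: F => G assigns one component morphism per
object of the domain category.
The domain is the product category C x C', so
|Ob(C x C')| = |Ob(C)| * |Ob(C')| = 6 * 9 = 54.
Therefore eta has 54 component morphisms.

54


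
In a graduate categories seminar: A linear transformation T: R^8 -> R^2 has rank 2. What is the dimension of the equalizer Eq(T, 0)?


The equalizer of f and the zero map is ker(f).
By the rank-nullity theorem: dim(ker(f)) = dim(domain) - rank(f).
dim(ker(f)) = 8 - 2 = 6

6


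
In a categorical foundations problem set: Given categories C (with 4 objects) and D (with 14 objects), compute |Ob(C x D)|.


The product category C x D has objects that are pairs (c, d).
Number of pairs = |Ob(C)| * |Ob(D)| = 4 * 14 = 56

56


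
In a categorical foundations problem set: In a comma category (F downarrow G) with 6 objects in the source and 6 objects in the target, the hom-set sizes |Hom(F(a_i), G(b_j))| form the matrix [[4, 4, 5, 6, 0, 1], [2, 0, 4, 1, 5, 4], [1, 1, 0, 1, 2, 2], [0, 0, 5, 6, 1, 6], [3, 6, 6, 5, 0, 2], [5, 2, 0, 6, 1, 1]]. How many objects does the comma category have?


Objects of (F downarrow G) are triples (a, b, h: F(a)->G(b)).
The count equals the sum of all entries in the hom-matrix.
sum(row 0) = 20
sum(row 1) = 16
sum(row 2) = 7
sum(row 3) = 18
sum(row 4) = 22
sum(row 5) = 15
Grand total = 98

98


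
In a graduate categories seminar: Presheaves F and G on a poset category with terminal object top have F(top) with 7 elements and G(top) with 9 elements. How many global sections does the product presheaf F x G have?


Global sections of a presheaf on a poset with terminal top satisfy
Gamma(H) ~ H(top). Presheaves admit pointwise products, so
(F x G)(top) = F(top) x G(top) (Cartesian product).
|Gamma(F x G)| = |F(top)| * |G(top)| = 7 * 9 = 63.

63


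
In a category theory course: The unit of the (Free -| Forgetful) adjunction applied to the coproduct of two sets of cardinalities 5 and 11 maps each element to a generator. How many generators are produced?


The unit eta_X: X -> U(F(X)) of the Free-Forgetful adjunction
maps each element of X to a generator of F(X). For X = S + T (disjoint
union in Set), |S + T| = |S| + |T|.
Total mappings = 5 + 11 = 16.

16


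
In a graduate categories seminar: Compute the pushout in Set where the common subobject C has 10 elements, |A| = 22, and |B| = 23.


The pushout A +_C B identifies the images of C in A and B.
|A +_C B| = |A| + |B| - |C| (for injections).
= 22 + 23 - 10 = 35

35


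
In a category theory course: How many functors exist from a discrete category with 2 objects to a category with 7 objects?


A functor from a discrete category C to D is determined by
where each object maps. Each of the 2 objects of C can map
to any of the 7 objects of D independently.
Number of functors = 7^2 = 49

49


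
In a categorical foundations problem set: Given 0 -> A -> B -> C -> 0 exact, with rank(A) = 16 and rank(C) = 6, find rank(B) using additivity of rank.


For a short exact sequence 0 -> A -> B -> C -> 0,
rank is additive: rank(B) = rank(A) + rank(C).
rank(B) = 16 + 6 = 22

22


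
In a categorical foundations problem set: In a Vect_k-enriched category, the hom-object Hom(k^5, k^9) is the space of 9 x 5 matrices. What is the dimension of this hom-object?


In Vect-enriched categories, Hom(k^n, k^m) is the space of m x n matrices.
dim(Hom(k^5, k^9)) = 9 * 5 = 45

45


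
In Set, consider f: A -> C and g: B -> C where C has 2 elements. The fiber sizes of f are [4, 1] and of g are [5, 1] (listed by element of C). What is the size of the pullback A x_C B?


The pullback A x_C B consists of pairs (a, b) with f(a) = g(b).
For each element c in C, the fiber product has |f^-1(c)| * |g^-1(c)| elements.
Summing over C: 4 * 5 + 1 * 1
= 20 + 1 = 21

21


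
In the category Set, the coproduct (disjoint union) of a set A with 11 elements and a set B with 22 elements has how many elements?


In Set, the coproduct A + B is the disjoint union.
|A + B| = |A| + |B| = 11 + 22 = 33

33


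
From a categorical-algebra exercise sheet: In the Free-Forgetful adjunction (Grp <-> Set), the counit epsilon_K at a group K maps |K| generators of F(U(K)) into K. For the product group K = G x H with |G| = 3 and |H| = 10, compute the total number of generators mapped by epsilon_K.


The counit epsilon_K: F(U(K)) -> K of the Free-Forgetful adjunction
maps |K| generators of F(U(K)) into K. For K = G x H (the product group),
|G x H| = |G| * |H|.
Total generators mapped = 3 * 10 = 30.

30


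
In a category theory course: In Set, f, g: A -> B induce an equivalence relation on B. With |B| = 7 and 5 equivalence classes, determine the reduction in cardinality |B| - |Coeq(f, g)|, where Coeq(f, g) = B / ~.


The coequalizer Coeq(f, g) = B / ~ has one element per equivalence class.
|B| = 7, |Coeq(f, g)| = 5.
|B| - |Coeq(f, g)| = 7 - 5 = 2.

2


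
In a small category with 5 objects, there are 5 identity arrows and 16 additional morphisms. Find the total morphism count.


Each object has an identity morphism, giving 5 identities.
Adding the 16 non-identity morphisms:
Total = 5 + 16 = 21

21


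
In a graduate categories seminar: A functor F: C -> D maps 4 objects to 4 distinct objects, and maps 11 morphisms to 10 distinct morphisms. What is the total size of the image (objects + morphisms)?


The image of F consists of distinct objects and distinct morphisms.
|Im(F)| on objects = 4
|Im(F)| on morphisms = 10
Total image cardinality = 4 + 10 = 14

14


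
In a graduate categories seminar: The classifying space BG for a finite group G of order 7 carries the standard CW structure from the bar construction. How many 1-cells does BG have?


In the bar-construction CW model of BG, the n-cells are indexed by
n-tuples [g_1|...|g_n] of non-identity elements of G (degenerate
simplices with some g_i = e do not contribute cells), so there are
(|G| - 1)^n n-cells.
For dim = 1 with |G| = 7:
cells = (7 - 1)^1 = 6^1 = 6

6


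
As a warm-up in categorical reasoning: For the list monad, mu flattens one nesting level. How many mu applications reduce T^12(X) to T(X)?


Each application of mu: T^2 -> T removes one layer of nesting.
Starting at depth 12 (i.e., T^12(X)), we need to reach T(X).
Number of mu applications = 12 - 1 = 11

11


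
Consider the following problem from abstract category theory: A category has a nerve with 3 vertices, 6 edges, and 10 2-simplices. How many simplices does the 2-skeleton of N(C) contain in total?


The 2-skeleton of the nerve N(C) consists of simplices in dimensions 0, 1, 2:
  |N(C)_0| = 3 (objects)
  |N(C)_1| = 6 (morphisms)
  |N(C)_2| = 10 (composable pairs)
Total = 3 + 6 + 10 = 19

19


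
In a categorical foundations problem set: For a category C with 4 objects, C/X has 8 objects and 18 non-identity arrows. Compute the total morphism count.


In the slice category C/X, objects are morphisms to X.
Identity morphisms: 8 (one per object of C/X).
Non-identity morphisms: 18.
Total = 8 + 18 = 26

26


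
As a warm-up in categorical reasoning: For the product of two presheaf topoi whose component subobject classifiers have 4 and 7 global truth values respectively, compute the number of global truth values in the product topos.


In a product of presheaf topoi E_1 x E_2, the subobject classifier
is Omega = Omega_1 x Omega_2 (componentwise), so
|Omega(top)| = |Omega_1(top_1)| * |Omega_2(top_2)|.
= 4 * 7 = 28.

28


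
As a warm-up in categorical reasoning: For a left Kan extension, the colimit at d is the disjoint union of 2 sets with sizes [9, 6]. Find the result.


Pointwise, the left Kan extension (Lan_F H)(d) is the colimit, indexed
by the comma category (F downarrow d), of H composed with the
projection (F downarrow d) -> C. Here that colimit is given
as a coproduct (disjoint union) of sets, so its cardinality is the
sum of the sizes of the summands.
Coproduct of sets with sizes: 9 + 6
= 15

15


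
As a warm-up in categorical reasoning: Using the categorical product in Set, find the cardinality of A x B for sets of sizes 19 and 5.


In Set, the product A x B is the Cartesian product.
By the universal property, |A x B| = |A| * |B|.
|A x B| = 19 * 5 = 95

95


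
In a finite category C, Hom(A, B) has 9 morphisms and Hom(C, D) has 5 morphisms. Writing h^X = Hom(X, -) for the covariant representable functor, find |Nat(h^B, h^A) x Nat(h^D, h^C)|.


By the Yoneda lemma, Nat(h^B, h^A) is isomorphic to Hom(A, B),
so |Nat(h^B, h^A)| = |Hom(A, B)| and |Nat(h^D, h^C)| = |Hom(C, D)|.
|Hom(A, B)| = 9, |Hom(C, D)| = 5.
|Nat(h^B, h^A) x Nat(h^D, h^C)| = 9 * 5 = 45

45


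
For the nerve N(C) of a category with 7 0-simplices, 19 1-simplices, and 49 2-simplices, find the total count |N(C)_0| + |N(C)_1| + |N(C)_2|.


The 2-skeleton of the nerve N(C) consists of simplices in dimensions 0, 1, 2:
  |N(C)_0| = 7 (objects)
  |N(C)_1| = 19 (morphisms)
  |N(C)_2| = 49 (composable pairs)
Total = 7 + 19 + 49 = 75

75


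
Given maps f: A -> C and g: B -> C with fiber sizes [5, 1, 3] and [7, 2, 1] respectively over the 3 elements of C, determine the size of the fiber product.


The pullback A x_C B consists of pairs (a, b) with f(a) = g(b).
For each element c in C, the fiber product has |f^-1(c)| * |g^-1(c)| elements.
Summing over C: 5 * 7 + 1 * 2 + 3 * 1
= 35 + 2 + 3 = 40

40


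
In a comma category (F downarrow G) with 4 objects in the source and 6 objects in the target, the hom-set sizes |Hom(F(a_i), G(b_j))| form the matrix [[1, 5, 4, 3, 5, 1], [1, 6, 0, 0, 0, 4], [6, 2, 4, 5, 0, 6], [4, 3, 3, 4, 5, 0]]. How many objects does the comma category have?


Objects of (F downarrow G) are triples (a, b, h: F(a)->G(b)).
The count equals the sum of all entries in the hom-matrix.
sum(row 0) = 19
sum(row 1) = 11
sum(row 2) = 23
sum(row 3) = 19
Grand total = 72

72


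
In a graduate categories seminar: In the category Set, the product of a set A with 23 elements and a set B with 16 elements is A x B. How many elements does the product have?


In Set, the product A x B is the Cartesian product.
By the universal property, |A x B| = |A| * |B|.
|A x B| = 23 * 16 = 368

368


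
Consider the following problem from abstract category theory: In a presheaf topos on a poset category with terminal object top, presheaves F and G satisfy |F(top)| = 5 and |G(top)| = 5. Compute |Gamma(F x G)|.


Global sections of a presheaf on a poset with terminal top satisfy
Gamma(H) ~ H(top). Presheaves admit pointwise products, so
(F x G)(top) = F(top) x G(top) (Cartesian product).
|Gamma(F x G)| = |F(top)| * |G(top)| = 5 * 5 = 25.

25


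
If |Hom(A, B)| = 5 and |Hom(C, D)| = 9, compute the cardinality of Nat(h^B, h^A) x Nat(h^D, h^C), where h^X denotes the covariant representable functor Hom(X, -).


By the Yoneda lemma, Nat(h^B, h^A) is isomorphic to Hom(A, B),
so |Nat(h^B, h^A)| = |Hom(A, B)| and |Nat(h^D, h^C)| = |Hom(C, D)|.
|Hom(A, B)| = 5, |Hom(C, D)| = 9.
|Nat(h^B, h^A) x Nat(h^D, h^C)| = 5 * 9 = 45

45


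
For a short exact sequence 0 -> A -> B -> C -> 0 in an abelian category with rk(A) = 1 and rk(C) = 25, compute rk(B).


For a short exact sequence 0 -> A -> B -> C -> 0,
rank is additive: rank(B) = rank(A) + rank(C).
rank(B) = 1 + 25 = 26

26


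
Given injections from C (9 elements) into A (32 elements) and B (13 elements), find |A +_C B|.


The pushout A +_C B identifies the images of C in A and B.
|A +_C B| = |A| + |B| - |C| (for injections).
= 32 + 13 - 9 = 36

36


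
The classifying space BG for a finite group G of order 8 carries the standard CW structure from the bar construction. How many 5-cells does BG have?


In the bar-construction CW model of BG, the n-cells are indexed by
n-tuples [g_1|...|g_n] of non-identity elements of G (degenerate
simplices with some g_i = e do not contribute cells), so there are
(|G| - 1)^n n-cells.
For dim = 5 with |G| = 8:
cells = (8 - 1)^5 = 7^5 = 16807

16807


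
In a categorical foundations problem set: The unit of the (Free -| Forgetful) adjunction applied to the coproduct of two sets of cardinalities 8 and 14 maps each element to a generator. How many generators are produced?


The unit eta_X: X -> U(F(X)) of the Free-Forgetful adjunction
maps each element of X to a generator of F(X). For X = S + T (disjoint
union in Set), |S + T| = |S| + |T|.
Total mappings = 8 + 14 = 22.

22


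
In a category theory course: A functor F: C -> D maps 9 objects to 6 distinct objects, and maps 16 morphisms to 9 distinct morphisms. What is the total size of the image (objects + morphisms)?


The image of F consists of distinct objects and distinct morphisms.
|Im(F)| on objects = 6
|Im(F)| on morphisms = 9
Total image cardinality = 6 + 9 = 15

15


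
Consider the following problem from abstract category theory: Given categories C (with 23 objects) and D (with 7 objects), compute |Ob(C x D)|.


The product category C x D has objects that are pairs (c, d).
Number of pairs = |Ob(C)| * |Ob(D)| = 23 * 7 = 161

161


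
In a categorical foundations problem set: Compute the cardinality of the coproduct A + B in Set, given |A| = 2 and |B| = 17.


In Set, the coproduct A + B is the disjoint union.
|A + B| = |A| + |B| = 2 + 17 = 19

19


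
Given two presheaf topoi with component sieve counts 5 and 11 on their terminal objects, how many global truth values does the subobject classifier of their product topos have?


In a product of presheaf topoi E_1 x E_2, the subobject classifier
is Omega = Omega_1 x Omega_2 (componentwise), so
|Omega(top)| = |Omega_1(top_1)| * |Omega_2(top_2)|.
= 5 * 11 = 55.

55


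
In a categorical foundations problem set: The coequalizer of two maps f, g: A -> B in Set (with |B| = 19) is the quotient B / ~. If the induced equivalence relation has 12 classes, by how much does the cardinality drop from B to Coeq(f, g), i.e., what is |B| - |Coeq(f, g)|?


The coequalizer Coeq(f, g) = B / ~ has one element per equivalence class.
|B| = 19, |Coeq(f, g)| = 12.
|B| - |Coeq(f, g)| = 19 - 12 = 7.

7


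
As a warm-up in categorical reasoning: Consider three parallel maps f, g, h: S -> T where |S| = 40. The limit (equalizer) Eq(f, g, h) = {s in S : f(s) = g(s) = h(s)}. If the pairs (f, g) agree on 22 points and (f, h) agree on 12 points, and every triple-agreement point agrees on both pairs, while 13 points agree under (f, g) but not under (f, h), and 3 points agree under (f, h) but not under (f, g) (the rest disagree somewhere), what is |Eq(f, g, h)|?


Eq(f, g, h) is the triple-agreement set: points in S where all three
maps take the same value. Using inclusion-exclusion on the pairwise data:
Pair (f, g) agrees on 22 points; pair (f, h) on 12 points.
Points agreeing under (f, g) but not (f, h) = 13; under (f, h) but not (f, g) = 3.
Triple-agreement = agreement-in-(f, g) minus points that agree under (f, g) but not (f, h):
|Eq(f, g, h)| = 22 - 13 = 9
(cross-check via (f, h): 12 - 3 = 9.)

9


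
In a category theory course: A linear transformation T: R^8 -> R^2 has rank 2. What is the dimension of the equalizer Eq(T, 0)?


The equalizer of f and the zero map is ker(f).
By the rank-nullity theorem: dim(ker(f)) = dim(domain) - rank(f).
dim(ker(f)) = 8 - 2 = 6

6


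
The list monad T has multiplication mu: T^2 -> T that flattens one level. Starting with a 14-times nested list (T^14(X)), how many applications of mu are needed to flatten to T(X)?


Each application of mu: T^2 -> T removes one layer of nesting.
Starting at depth 14 (i.e., T^14(X)), we need to reach T(X).
Number of mu applications = 14 - 1 = 13

13


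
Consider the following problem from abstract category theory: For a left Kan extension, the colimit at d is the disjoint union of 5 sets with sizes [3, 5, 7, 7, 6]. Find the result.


Pointwise, the left Kan extension (Lan_F H)(d) is the colimit, indexed
by the comma category (F downarrow d), of H composed with the
projection (F downarrow d) -> C. Here that colimit is given
as a coproduct (disjoint union) of sets, so its cardinality is the
sum of the sizes of the summands.
Coproduct of sets with sizes: 3 + 5 + 7 + 7 + 6
= 28

28


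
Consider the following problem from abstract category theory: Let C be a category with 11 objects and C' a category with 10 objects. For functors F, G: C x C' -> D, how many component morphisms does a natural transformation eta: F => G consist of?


A natural transformation eta: F => G assigns one component morphism per
object of the domain category.
The domain is the product category C x C', so
|Ob(C x C')| = |Ob(C)| * |Ob(C')| = 11 * 10 = 110.
Therefore eta has 110 component morphisms.

110


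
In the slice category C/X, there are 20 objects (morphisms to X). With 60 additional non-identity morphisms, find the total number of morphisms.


In the slice category C/X, objects are morphisms to X.
Identity morphisms: 20 (one per object of C/X).
Non-identity morphisms: 60.
Total = 20 + 60 = 80

80


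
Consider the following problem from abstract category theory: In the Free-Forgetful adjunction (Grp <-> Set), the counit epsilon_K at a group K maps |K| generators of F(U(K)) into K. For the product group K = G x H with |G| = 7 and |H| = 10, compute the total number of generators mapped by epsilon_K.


The counit epsilon_K: F(U(K)) -> K of the Free-Forgetful adjunction
maps |K| generators of F(U(K)) into K. For K = G x H (the product group),
|G x H| = |G| * |H|.
Total generators mapped = 7 * 10 = 70.

70


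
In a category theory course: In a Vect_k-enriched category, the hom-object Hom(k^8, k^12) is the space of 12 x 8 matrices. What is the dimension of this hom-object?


In Vect-enriched categories, Hom(k^n, k^m) is the space of m x n matrices.
dim(Hom(k^8, k^12)) = 12 * 8 = 96

96


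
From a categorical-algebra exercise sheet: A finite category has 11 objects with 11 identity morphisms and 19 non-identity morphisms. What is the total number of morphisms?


Each object has an identity morphism, giving 11 identities.
Adding the 19 non-identity morphisms:
Total = 11 + 19 = 30

30


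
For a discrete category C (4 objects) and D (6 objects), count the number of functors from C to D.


A functor from a discrete category C to D is determined by
where each object maps. Each of the 4 objects of C can map
to any of the 6 objects of D independently.
Number of functors = 6^4 = 1296

1296
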